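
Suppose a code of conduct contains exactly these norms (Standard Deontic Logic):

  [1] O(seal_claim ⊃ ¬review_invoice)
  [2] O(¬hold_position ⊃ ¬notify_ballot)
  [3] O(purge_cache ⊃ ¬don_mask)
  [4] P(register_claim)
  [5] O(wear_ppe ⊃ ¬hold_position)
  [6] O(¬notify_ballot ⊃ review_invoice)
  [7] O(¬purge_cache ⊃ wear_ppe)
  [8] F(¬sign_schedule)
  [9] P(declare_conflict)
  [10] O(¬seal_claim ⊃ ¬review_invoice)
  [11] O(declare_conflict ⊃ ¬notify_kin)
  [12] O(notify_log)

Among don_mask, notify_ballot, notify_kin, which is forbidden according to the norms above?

Premises 1 and 10 are O(seal_claim ⊃ ¬review_invoice) and O(¬seal_claim ⊃ ¬review_invoice); every ideal world satisfies seal_claim or ¬seal_claim, so in either case ¬review_invoice holds — hence O(¬review_invoice).
The contrapositive of premise 6 (O(¬notify_ballot ⊃ review_invoice)) is O(¬review_invoice ⊃ notify_ballot), and O(¬review_invoice) is already established, so O(notify_ballot).
Premise 2 is O(¬hold_position ⊃ ¬notify_ballot); contrapositively O(notify_ballot ⊃ hold_position). Since O(notify_ballot) holds, K gives O(hold_position).
Premise 5 is O(wear_ppe ⊃ ¬hold_position); contrapositively O(hold_position ⊃ ¬wear_ppe). Since O(hold_position) holds, K gives O(¬wear_ppe).
Premise 7 is O(¬purge_cache ⊃ wear_ppe); contrapositively O(¬wear_ppe ⊃ purge_cache). Since O(¬wear_ppe) holds, K gives O(purge_cache).
With premise 3, O(purge_cache ⊃ ¬don_mask), the K-axiom yields O(¬don_mask).
So O(¬don_mask) holds, i.e. don_mask is forbidden. None of the other listed options is forbidden under the premises.

don_mask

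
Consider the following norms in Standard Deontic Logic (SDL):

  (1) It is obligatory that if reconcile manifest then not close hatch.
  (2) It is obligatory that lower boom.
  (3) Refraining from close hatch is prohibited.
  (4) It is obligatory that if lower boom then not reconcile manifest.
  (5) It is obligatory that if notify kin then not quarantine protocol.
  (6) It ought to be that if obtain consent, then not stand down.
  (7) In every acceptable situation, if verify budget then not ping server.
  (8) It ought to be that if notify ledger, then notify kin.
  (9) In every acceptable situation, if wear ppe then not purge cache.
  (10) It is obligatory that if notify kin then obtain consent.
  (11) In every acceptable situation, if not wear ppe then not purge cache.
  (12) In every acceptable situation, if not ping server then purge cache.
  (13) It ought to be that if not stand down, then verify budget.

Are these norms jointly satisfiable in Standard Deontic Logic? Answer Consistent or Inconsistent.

Consistent

Premise 1 is O(reconcile_manifest → ¬close_hatch), but O(reconcile_manifest) is not derivable from the premises, so it does not yield O(¬close_hatch).
So O(¬close_hatch) is not derivable, and the apparent clash with O(close_hatch) does not arise.
A world satisfying every obligation exists (e.g. close_hatch=true, lower_boom=true, notify_kin=false, notify_ledger=false, obtain_consent=false, ping_server=true, purge_cache=false, quarantine_protocol=false, reconcile_manifest=false, stand_down=true, verify_budget=false, wear_ppe=false); no atom is both obligatory and forbidden, so the set is consistent.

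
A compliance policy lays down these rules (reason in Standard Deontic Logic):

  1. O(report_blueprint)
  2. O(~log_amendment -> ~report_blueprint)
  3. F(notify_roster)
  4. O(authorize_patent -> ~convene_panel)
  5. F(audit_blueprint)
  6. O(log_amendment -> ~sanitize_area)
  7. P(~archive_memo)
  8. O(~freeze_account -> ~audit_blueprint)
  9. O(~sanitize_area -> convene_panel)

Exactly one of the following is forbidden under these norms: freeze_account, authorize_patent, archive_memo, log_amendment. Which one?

authorize_patent

From premise 1 we have O(report_blueprint).
Premise 2 is O(~log_amendment -> ~report_blueprint); contrapositively O(report_blueprint -> log_amendment). Since O(report_blueprint) holds, K gives O(log_amendment).
From O(log_amendment) and premise 6, O(log_amendment -> ~sanitize_area), we obtain O(~sanitize_area).
Applying K to premise 9 (O(~sanitize_area -> convene_panel)) and O(~sanitize_area) yields O(convene_panel).
Premise 4 is O(authorize_patent -> ~convene_panel); contrapositively O(convene_panel -> ~authorize_patent). Since O(convene_panel) holds, K gives O(~authorize_patent).
So O(~authorize_patent) holds, i.e. authorize_patent is forbidden. None of the other listed options is forbidden under the premises.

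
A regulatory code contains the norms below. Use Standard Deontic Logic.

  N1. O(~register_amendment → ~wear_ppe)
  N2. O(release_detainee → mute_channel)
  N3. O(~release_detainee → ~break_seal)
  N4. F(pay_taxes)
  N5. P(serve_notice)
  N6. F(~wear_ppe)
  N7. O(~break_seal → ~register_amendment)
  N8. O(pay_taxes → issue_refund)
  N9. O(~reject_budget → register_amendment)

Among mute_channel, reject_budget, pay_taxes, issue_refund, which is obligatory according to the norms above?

mute_channel

Premise 6 is F(~wear_ppe), i.e. O(wear_ppe).
The contrapositive of premise 1 (O(~register_amendment → ~wear_ppe)) is O(wear_ppe → register_amendment), and O(wear_ppe) is already established, so O(register_amendment).
Premise 7 is O(~break_seal → ~register_amendment); contrapositively O(register_amendment → break_seal). Since O(register_amendment) holds, K gives O(break_seal).
Premise 3 is O(~release_detainee → ~break_seal); contrapositively O(break_seal → release_detainee). Since O(break_seal) holds, K gives O(release_detainee).
Premise 2 is O(release_detainee → mute_channel); since O(release_detainee), deontic closure gives O(mute_channel).
So O(mute_channel) holds — mute_channel is obligatory. None of the other listed options is made obligatory by any chain of premises.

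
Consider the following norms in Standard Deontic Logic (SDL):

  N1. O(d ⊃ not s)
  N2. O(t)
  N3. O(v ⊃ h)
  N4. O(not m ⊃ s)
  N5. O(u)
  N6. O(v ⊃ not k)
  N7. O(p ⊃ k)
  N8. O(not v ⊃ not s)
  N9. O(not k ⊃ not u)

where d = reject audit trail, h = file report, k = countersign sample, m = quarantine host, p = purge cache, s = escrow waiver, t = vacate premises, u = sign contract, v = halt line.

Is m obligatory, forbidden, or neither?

Premise 5 states O(u) outright.
Premise 9, O(not k ⊃ not u), contraposes to O(u ⊃ k); with O(u) we get O(k).
Premise 6 is O(v ⊃ not k); contrapositively O(k ⊃ not v). Since O(k) holds, K gives O(not v).
Premise 8 is O(not v ⊃ not s); since O(not v), deontic closure gives O(not s).
Premise 4 is O(not m ⊃ s); contrapositively O(not s ⊃ m). Since O(not s) holds, K gives O(m).
Premises 1, 2, 3, 7 do not contribute to this derivation.
Hence m is obligatory.

Obligatory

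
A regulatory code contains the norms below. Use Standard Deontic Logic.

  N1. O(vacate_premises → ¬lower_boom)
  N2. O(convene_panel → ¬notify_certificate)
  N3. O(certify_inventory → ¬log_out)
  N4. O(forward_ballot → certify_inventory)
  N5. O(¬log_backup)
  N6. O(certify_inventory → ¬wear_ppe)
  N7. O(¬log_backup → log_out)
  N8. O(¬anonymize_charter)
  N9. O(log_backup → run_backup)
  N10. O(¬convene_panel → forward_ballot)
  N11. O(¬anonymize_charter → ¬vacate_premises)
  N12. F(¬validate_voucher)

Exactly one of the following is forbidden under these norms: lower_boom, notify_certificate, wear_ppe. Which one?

From premise 5 we have O(¬log_backup).
Premise 7 is O(¬log_backup → log_out); since O(¬log_backup), deontic closure gives O(log_out).
The contrapositive of premise 3 (O(certify_inventory → ¬log_out)) is O(log_out → ¬certify_inventory), and O(log_out) is already established, so O(¬certify_inventory).
The contrapositive of premise 4 (O(forward_ballot → certify_inventory)) is O(¬certify_inventory → ¬forward_ballot), and O(¬certify_inventory) is already established, so O(¬forward_ballot).
The contrapositive of premise 10 (O(¬convene_panel → forward_ballot)) is O(¬forward_ballot → convene_panel), and O(¬forward_ballot) is already established, so O(convene_panel).
With premise 2, O(convene_panel → ¬notify_certificate), the K-axiom yields O(¬notify_certificate).
So O(¬notify_certificate) holds, i.e. notify_certificate is forbidden. None of the other listed options is forbidden under the premises.

notify_certificate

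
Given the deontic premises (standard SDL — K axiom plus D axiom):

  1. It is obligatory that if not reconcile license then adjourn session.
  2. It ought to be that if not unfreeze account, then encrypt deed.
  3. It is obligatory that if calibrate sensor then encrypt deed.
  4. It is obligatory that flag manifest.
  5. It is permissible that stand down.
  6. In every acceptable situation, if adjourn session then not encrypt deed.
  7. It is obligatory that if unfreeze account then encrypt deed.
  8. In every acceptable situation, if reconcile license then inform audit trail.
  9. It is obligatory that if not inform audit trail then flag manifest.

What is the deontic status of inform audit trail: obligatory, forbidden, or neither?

By case analysis on unfreeze_account: premise 7 gives O(unfreeze_account → encrypt_deed) and premise 2 gives O(¬unfreeze_account → encrypt_deed), so O(encrypt_deed) either way.
Premise 6 is O(adjourn_session → ¬encrypt_deed); contrapositively O(encrypt_deed → ¬adjourn_session). Since O(encrypt_deed) holds, K gives O(¬adjourn_session).
Premise 1, O(¬reconcile_license → adjourn_session), contraposes to O(¬adjourn_session → reconcile_license); with O(¬adjourn_session) we get O(reconcile_license).
With premise 8, O(reconcile_license → inform_audit_trail), the K-axiom yields O(inform_audit_trail).
Premises 3, 4, 5, 9 do not contribute to this derivation.
Hence inform_audit_trail is obligatory.

Obligatory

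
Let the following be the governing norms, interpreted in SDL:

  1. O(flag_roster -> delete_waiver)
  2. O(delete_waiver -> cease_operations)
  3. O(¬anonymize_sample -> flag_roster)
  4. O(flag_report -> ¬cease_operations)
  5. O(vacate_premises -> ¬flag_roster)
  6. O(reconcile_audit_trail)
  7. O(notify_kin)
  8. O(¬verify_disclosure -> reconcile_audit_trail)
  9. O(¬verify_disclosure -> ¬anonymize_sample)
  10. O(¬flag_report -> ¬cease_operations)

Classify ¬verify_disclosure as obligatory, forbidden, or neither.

Forbidden

By case analysis on ¬flag_report: premise 10 gives O(¬flag_report -> ¬cease_operations) and premise 4 gives O(flag_report -> ¬cease_operations), so O(¬cease_operations) either way.
Premise 2, O(delete_waiver -> cease_operations), contraposes to O(¬cease_operations -> ¬delete_waiver); with O(¬cease_operations) we get O(¬delete_waiver).
The contrapositive of premise 1 (O(flag_roster -> delete_waiver)) is O(¬delete_waiver -> ¬flag_roster), and O(¬delete_waiver) is already established, so O(¬flag_roster).
The contrapositive of premise 3 (O(¬anonymize_sample -> flag_roster)) is O(¬flag_roster -> anonymize_sample), and O(¬flag_roster) is already established, so O(anonymize_sample).
Premise 9, O(¬verify_disclosure -> ¬anonymize_sample), contraposes to O(anonymize_sample -> verify_disclosure); with O(anonymize_sample) we get O(verify_disclosure).
Premises 5, 6, 7, 8 do not contribute to this derivation.
Thus O(verify_disclosure), which is F(¬verify_disclosure): ¬verify_disclosure is forbidden.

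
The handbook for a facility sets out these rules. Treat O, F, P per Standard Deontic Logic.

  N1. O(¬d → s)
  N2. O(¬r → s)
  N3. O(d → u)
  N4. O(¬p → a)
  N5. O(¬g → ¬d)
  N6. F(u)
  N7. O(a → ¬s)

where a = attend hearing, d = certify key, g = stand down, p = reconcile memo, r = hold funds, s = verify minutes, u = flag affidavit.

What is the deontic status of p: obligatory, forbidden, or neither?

Obligatory

Premise 6, F(u), is equivalent to O(¬u).
Premise 3 is O(d → u); contrapositively O(¬u → ¬d). Since O(¬u) holds, K gives O(¬d).
Premise 1 is O(¬d → s); since O(¬d), deontic closure gives O(s).
Premise 7, O(a → ¬s), contraposes to O(s → ¬a); with O(s) we get O(¬a).
Premise 4 is O(¬p → a); contrapositively O(¬a → p). Since O(¬a) holds, K gives O(p).
Premises 2, 5 do not contribute to this derivation.
Hence p is obligatory.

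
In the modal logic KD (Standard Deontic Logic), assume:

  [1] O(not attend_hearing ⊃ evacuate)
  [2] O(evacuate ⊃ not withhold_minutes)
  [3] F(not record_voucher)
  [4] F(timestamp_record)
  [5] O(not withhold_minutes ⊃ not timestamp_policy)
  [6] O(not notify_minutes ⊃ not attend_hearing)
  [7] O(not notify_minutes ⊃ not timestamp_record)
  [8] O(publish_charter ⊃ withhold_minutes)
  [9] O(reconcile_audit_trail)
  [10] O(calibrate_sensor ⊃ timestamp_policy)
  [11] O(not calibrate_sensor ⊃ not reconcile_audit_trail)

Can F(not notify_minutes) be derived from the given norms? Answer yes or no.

Yes

Premise 9 states O(reconcile_audit_trail) outright.
Premise 11, O(not calibrate_sensor ⊃ not reconcile_audit_trail), contraposes to O(reconcile_audit_trail ⊃ calibrate_sensor); with O(reconcile_audit_trail) we get O(calibrate_sensor).
Premise 10 is O(calibrate_sensor ⊃ timestamp_policy); since O(calibrate_sensor), deontic closure gives O(timestamp_policy).
Premise 5, O(not withhold_minutes ⊃ not timestamp_policy), contraposes to O(timestamp_policy ⊃ withhold_minutes); with O(timestamp_policy) we get O(withhold_minutes).
The contrapositive of premise 2 (O(evacuate ⊃ not withhold_minutes)) is O(withhold_minutes ⊃ not evacuate), and O(withhold_minutes) is already established, so O(not evacuate).
The contrapositive of premise 1 (O(not attend_hearing ⊃ evacuate)) is O(not evacuate ⊃ attend_hearing), and O(not evacuate) is already established, so O(attend_hearing).
Premise 6, O(not notify_minutes ⊃ not attend_hearing), contraposes to O(attend_hearing ⊃ notify_minutes); with O(attend_hearing) we get O(notify_minutes).
Premises 3, 4, 7, 8 do not contribute to this derivation.
So O(notify_minutes) holds, i.e. F(not notify_minutes). The claim follows.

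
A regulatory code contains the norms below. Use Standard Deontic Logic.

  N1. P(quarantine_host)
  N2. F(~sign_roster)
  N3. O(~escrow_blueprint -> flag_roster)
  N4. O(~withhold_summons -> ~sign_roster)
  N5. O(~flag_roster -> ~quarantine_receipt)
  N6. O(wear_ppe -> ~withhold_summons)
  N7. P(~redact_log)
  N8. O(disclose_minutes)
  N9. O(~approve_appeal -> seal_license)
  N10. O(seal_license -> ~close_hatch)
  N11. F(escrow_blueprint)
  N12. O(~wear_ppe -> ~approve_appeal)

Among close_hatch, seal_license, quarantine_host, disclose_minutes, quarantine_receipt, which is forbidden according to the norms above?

Premise 2 is F(~sign_roster), i.e. O(sign_roster).
The contrapositive of premise 4 (O(~withhold_summons -> ~sign_roster)) is O(sign_roster -> withhold_summons), and O(sign_roster) is already established, so O(withhold_summons).
Premise 6, O(wear_ppe -> ~withhold_summons), contraposes to O(withhold_summons -> ~wear_ppe); with O(withhold_summons) we get O(~wear_ppe).
From O(~wear_ppe) and premise 12, O(~wear_ppe -> ~approve_appeal), we obtain O(~approve_appeal).
Applying K to premise 9 (O(~approve_appeal -> seal_license)) and O(~approve_appeal) yields O(seal_license).
From O(seal_license) and premise 10, O(seal_license -> ~close_hatch), we obtain O(~close_hatch).
So O(~close_hatch) holds, i.e. close_hatch is forbidden. None of the other listed options is forbidden under the premises.

close_hatch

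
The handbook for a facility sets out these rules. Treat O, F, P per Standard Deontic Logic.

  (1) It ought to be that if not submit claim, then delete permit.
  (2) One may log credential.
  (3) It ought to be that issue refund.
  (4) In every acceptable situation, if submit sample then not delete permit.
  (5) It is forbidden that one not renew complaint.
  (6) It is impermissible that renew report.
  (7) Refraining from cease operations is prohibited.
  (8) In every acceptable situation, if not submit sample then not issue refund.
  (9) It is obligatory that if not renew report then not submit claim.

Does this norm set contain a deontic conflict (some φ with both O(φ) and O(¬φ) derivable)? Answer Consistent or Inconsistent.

Inconsistent

Premise 3 states O(issue_refund) outright.
The contrapositive of premise 8 (O(¬submit_sample → ¬issue_refund)) is O(issue_refund → submit_sample), and O(issue_refund) is already established, so O(submit_sample).
With premise 4, O(submit_sample → ¬delete_permit), the K-axiom yields O(¬delete_permit).
Premise 1 is O(¬submit_claim → delete_permit); contrapositively O(¬delete_permit → submit_claim). Since O(¬delete_permit) holds, K gives O(submit_claim).
The contrapositive of premise 9 (O(¬renew_report → ¬submit_claim)) is O(submit_claim → renew_report), and O(submit_claim) is already established, so O(renew_report).
However, F(renew_report) at premise 6 amounts to O(¬renew_report).
We now have both O(renew_report) and O(¬renew_report) — renew_report is simultaneously obligatory and forbidden, violating the D-axiom.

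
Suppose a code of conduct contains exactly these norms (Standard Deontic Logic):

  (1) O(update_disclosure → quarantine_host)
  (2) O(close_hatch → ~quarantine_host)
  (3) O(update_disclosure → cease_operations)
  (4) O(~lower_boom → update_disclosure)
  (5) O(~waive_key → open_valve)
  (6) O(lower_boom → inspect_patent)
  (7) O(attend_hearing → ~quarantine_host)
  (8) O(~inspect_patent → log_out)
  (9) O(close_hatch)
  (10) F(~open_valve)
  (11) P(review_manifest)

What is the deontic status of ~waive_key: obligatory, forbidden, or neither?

Neither

Premise 5 is O(~waive_key → open_valve); even if O(open_valve) held, inferring O(~waive_key) would be affirming the consequent — invalid.
No premise or chain of K-axiom applications forces O(~waive_key), and none forces O(waive_key). So ~waive_key is neither obligatory nor forbidden under these norms.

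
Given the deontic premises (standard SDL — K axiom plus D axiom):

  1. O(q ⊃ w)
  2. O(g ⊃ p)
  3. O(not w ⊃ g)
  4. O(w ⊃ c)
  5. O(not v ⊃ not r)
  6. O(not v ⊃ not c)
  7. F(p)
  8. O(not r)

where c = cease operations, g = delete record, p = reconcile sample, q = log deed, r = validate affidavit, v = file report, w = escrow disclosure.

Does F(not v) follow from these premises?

Yes

Premise 7, F(p), is equivalent to O(not p).
Premise 2, O(g ⊃ p), contraposes to O(not p ⊃ not g); with O(not p) we get O(not g).
The contrapositive of premise 3 (O(not w ⊃ g)) is O(not g ⊃ w), and O(not g) is already established, so O(w).
From O(w) and premise 4, O(w ⊃ c), we obtain O(c).
The contrapositive of premise 6 (O(not v ⊃ not c)) is O(c ⊃ v), and O(c) is already established, so O(v).
Premises 1, 5, 8 do not contribute to this derivation.
So O(v) holds, i.e. F(not v). The claim follows.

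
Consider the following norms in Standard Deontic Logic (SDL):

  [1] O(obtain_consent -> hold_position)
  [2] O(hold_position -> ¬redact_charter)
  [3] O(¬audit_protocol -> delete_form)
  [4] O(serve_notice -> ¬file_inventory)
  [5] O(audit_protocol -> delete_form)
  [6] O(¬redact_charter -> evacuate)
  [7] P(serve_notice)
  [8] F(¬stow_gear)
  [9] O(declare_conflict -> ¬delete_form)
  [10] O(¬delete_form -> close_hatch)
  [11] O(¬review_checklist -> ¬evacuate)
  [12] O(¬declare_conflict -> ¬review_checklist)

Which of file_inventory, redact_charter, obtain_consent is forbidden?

Premises 5 and 3 are O(audit_protocol -> delete_form) and O(¬audit_protocol -> delete_form); every ideal world satisfies audit_protocol or ¬audit_protocol, so in either case delete_form holds — hence O(delete_form).
The contrapositive of premise 9 (O(declare_conflict -> ¬delete_form)) is O(delete_form -> ¬declare_conflict), and O(delete_form) is already established, so O(¬declare_conflict).
From O(¬declare_conflict) and premise 12, O(¬declare_conflict -> ¬review_checklist), we obtain O(¬review_checklist).
From O(¬review_checklist) and premise 11, O(¬review_checklist -> ¬evacuate), we obtain O(¬evacuate).
The contrapositive of premise 6 (O(¬redact_charter -> evacuate)) is O(¬evacuate -> redact_charter), and O(¬evacuate) is already established, so O(redact_charter).
Premise 2, O(hold_position -> ¬redact_charter), contraposes to O(redact_charter -> ¬hold_position); with O(redact_charter) we get O(¬hold_position).
Premise 1 is O(obtain_consent -> hold_position); contrapositively O(¬hold_position -> ¬obtain_consent). Since O(¬hold_position) holds, K gives O(¬obtain_consent).
So O(¬obtain_consent) holds, i.e. obtain_consent is forbidden. None of the other listed options is forbidden under the premises.

obtain_consent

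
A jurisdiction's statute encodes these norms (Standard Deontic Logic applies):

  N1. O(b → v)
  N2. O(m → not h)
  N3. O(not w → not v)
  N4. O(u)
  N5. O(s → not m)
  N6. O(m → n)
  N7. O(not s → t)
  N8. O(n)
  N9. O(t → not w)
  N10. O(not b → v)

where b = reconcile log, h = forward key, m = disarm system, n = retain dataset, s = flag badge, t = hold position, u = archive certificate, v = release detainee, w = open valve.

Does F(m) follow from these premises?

Yes

Premises 1 and 10 cover both cases: O(b → v) and O(not b → v). Since b ∨ not b is a tautology, O(v) follows.
Premise 3 is O(not w → not v); contrapositively O(v → w). Since O(v) holds, K gives O(w).
Premise 9 is O(t → not w); contrapositively O(w → not t). Since O(w) holds, K gives O(not t).
The contrapositive of premise 7 (O(not s → t)) is O(not t → s), and O(not t) is already established, so O(s).
With premise 5, O(s → not m), the K-axiom yields O(not m).
Premises 2, 4, 6, 8 do not contribute to this derivation.
So O(not m) holds, i.e. F(m). The claim follows.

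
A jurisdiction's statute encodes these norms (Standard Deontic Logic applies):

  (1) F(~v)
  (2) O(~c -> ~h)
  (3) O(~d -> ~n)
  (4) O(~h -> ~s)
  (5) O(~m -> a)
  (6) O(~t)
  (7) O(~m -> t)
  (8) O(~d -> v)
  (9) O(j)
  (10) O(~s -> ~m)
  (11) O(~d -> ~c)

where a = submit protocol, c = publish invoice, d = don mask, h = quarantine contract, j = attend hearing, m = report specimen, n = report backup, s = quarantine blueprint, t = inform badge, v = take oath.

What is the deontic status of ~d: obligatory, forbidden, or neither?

Forbidden

Premise 6 states O(~t) outright.
Premise 7 is O(~m -> t); contrapositively O(~t -> m). Since O(~t) holds, K gives O(m).
Premise 10 is O(~s -> ~m); contrapositively O(m -> s). Since O(m) holds, K gives O(s).
Premise 4, O(~h -> ~s), contraposes to O(s -> h); with O(s) we get O(h).
The contrapositive of premise 2 (O(~c -> ~h)) is O(h -> c), and O(h) is already established, so O(c).
Premise 11, O(~d -> ~c), contraposes to O(c -> d); with O(c) we get O(d).
Premises 1, 3, 5, 8, 9 do not contribute to this derivation.
Thus O(d), which is F(~d): ~d is forbidden.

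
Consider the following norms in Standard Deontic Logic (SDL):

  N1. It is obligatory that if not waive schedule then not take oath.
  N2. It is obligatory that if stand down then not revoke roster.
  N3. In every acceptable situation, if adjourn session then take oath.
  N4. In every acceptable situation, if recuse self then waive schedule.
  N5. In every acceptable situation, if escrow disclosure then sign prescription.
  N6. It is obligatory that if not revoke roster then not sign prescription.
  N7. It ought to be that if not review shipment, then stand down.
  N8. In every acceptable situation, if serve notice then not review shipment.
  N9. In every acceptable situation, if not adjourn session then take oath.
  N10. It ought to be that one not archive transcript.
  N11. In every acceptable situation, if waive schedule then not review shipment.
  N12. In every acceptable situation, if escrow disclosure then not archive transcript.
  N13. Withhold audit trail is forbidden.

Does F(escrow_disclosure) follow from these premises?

Yes

By case analysis on adjourn_session: premise 3 gives O(adjourn_session → take_oath) and premise 9 gives O(¬adjourn_session → take_oath), so O(take_oath) either way.
The contrapositive of premise 1 (O(¬waive_schedule → ¬take_oath)) is O(take_oath → waive_schedule), and O(take_oath) is already established, so O(waive_schedule).
From O(waive_schedule) and premise 11, O(waive_schedule → ¬review_shipment), we obtain O(¬review_shipment).
Premise 7 is O(¬review_shipment → stand_down); since O(¬review_shipment), deontic closure gives O(stand_down).
From O(stand_down) and premise 2, O(stand_down → ¬revoke_roster), we obtain O(¬revoke_roster).
With premise 6, O(¬revoke_roster → ¬sign_prescription), the K-axiom yields O(¬sign_prescription).
Premise 5, O(escrow_disclosure → sign_prescription), contraposes to O(¬sign_prescription → ¬escrow_disclosure); with O(¬sign_prescription) we get O(¬escrow_disclosure).
Premises 4, 8, 10, 12, 13 do not contribute to this derivation.
So O(¬escrow_disclosure) holds, i.e. F(escrow_disclosure). The claim follows.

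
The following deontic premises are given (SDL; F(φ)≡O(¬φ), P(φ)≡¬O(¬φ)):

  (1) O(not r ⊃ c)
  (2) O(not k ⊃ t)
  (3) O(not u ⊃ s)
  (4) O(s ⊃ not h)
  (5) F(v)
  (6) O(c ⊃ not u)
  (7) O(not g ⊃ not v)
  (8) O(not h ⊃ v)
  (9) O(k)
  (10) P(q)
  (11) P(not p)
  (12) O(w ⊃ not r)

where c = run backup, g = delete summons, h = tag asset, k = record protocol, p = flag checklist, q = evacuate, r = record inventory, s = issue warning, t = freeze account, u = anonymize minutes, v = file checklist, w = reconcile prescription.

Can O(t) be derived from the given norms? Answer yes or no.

No

Premise 2 is O(not k ⊃ t), but O(not k) is not derivable from the premises, so it does not yield O(t).
No other premise forces O(t). An ideal world satisfying every premise can still have t false, so O(t) is not derivable.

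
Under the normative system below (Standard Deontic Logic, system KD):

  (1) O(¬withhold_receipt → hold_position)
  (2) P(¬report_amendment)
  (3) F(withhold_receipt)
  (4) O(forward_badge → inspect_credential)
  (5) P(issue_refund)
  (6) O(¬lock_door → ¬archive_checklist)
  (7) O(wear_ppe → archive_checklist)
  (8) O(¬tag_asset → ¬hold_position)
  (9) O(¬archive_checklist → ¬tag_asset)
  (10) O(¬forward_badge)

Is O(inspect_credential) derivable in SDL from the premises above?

No

Premise 4 is O(forward_badge → inspect_credential), but O(forward_badge) is not derivable from the premises, so it does not yield O(inspect_credential).
No other premise forces O(inspect_credential). An ideal world satisfying every premise can still have inspect_credential false, so O(inspect_credential) is not derivable.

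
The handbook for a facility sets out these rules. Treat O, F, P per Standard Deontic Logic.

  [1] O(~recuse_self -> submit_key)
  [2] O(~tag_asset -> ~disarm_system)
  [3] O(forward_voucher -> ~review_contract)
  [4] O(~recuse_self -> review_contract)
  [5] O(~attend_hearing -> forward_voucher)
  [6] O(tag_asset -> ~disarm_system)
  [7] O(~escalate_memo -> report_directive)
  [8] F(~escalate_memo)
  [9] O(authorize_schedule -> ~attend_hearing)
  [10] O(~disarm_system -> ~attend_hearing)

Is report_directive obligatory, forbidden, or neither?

Premise 7 is O(~escalate_memo -> report_directive), but O(~escalate_memo) is not derivable from the premises, so it does not yield O(report_directive).
No premise or chain of K-axiom applications forces O(report_directive), and none forces O(~report_directive). So report_directive is neither obligatory nor forbidden under these norms.

Neither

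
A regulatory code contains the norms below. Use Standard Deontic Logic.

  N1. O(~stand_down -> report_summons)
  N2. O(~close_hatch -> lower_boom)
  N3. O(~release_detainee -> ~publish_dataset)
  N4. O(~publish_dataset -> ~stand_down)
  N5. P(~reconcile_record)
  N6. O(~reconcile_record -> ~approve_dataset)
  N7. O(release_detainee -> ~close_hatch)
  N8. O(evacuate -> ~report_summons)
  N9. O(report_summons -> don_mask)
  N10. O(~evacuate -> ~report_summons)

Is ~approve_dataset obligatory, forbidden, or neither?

Neither

Premise 6 is O(~reconcile_record -> ~approve_dataset), but O(~reconcile_record) is not derivable from the premises (the permission P(~reconcile_record) asserts only ~O(reconcile_record), not O(~reconcile_record)), so it does not yield O(~approve_dataset).
No premise or chain of K-axiom applications forces O(~approve_dataset), and none forces O(approve_dataset). So ~approve_dataset is neither obligatory nor forbidden under these norms.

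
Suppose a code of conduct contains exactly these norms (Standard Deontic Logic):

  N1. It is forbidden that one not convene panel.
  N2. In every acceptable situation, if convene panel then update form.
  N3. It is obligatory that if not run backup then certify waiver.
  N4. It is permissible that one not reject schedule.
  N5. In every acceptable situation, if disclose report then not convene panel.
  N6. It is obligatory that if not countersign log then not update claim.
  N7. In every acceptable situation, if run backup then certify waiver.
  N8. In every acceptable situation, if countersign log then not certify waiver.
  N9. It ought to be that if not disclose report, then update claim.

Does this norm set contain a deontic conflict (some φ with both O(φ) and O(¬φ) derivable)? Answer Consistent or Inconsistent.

Inconsistent

Premises 7 and 3 are O(run_backup → certify_waiver) and O(¬run_backup → certify_waiver); every ideal world satisfies run_backup or ¬run_backup, so in either case certify_waiver holds — hence O(certify_waiver).
Premise 8, O(countersign_log → ¬certify_waiver), contraposes to O(certify_waiver → ¬countersign_log); with O(certify_waiver) we get O(¬countersign_log).
Applying K to premise 6 (O(¬countersign_log → ¬update_claim)) and O(¬countersign_log) yields O(¬update_claim).
Premise 9 is O(¬disclose_report → update_claim); contrapositively O(¬update_claim → disclose_report). Since O(¬update_claim) holds, K gives O(disclose_report).
Applying K to premise 5 (O(disclose_report → ¬convene_panel)) and O(disclose_report) yields O(¬convene_panel).
However, F(¬convene_panel) at premise 1 amounts to O(convene_panel).
We now have both O(¬convene_panel) and O(convene_panel) — convene_panel is simultaneously obligatory and forbidden, violating the D-axiom.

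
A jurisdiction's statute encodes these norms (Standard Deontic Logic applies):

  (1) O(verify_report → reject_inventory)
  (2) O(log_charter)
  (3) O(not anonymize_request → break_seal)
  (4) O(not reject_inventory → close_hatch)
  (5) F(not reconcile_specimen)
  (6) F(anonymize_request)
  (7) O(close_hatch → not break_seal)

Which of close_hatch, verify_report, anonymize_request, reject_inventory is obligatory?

reject_inventory

Premise 6 is F(anonymize_request), i.e. O(not anonymize_request).
From O(not anonymize_request) and premise 3, O(not anonymize_request → break_seal), we obtain O(break_seal).
Premise 7, O(close_hatch → not break_seal), contraposes to O(break_seal → not close_hatch); with O(break_seal) we get O(not close_hatch).
Premise 4, O(not reject_inventory → close_hatch), contraposes to O(not close_hatch → reject_inventory); with O(not close_hatch) we get O(reject_inventory).
So O(reject_inventory) holds — reject_inventory is obligatory. None of the other listed options is made obligatory by any chain of premises.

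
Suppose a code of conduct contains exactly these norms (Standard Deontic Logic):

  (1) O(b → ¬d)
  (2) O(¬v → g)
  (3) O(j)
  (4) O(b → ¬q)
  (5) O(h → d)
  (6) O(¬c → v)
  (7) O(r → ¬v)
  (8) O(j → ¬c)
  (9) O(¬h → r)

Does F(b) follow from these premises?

Premise 3 states O(j) outright.
With premise 8, O(j → ¬c), the K-axiom yields O(¬c).
From O(¬c) and premise 6, O(¬c → v), we obtain O(v).
Premise 7, O(r → ¬v), contraposes to O(v → ¬r); with O(v) we get O(¬r).
The contrapositive of premise 9 (O(¬h → r)) is O(¬r → h), and O(¬r) is already established, so O(h).
Premise 5 is O(h → d); since O(h), deontic closure gives O(d).
Premise 1 is O(b → ¬d); contrapositively O(d → ¬b). Since O(d) holds, K gives O(¬b).
Premises 2, 4 do not contribute to this derivation.
So O(¬b) holds, i.e. F(b). The claim follows.

Yes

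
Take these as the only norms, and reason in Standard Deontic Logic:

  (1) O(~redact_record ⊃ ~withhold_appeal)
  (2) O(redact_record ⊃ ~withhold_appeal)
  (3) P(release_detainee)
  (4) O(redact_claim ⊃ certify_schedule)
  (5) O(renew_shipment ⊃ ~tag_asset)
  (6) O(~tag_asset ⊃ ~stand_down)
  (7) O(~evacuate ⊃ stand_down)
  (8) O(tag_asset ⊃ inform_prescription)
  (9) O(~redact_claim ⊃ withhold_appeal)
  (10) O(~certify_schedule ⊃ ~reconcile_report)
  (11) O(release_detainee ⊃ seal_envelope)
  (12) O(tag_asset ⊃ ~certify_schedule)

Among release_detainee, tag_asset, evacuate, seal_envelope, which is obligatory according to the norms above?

By case analysis on ~redact_record: premise 1 gives O(~redact_record ⊃ ~withhold_appeal) and premise 2 gives O(redact_record ⊃ ~withhold_appeal), so O(~withhold_appeal) either way.
Premise 9 is O(~redact_claim ⊃ withhold_appeal); contrapositively O(~withhold_appeal ⊃ redact_claim). Since O(~withhold_appeal) holds, K gives O(redact_claim).
With premise 4, O(redact_claim ⊃ certify_schedule), the K-axiom yields O(certify_schedule).
Premise 12, O(tag_asset ⊃ ~certify_schedule), contraposes to O(certify_schedule ⊃ ~tag_asset); with O(certify_schedule) we get O(~tag_asset).
From O(~tag_asset) and premise 6, O(~tag_asset ⊃ ~stand_down), we obtain O(~stand_down).
The contrapositive of premise 7 (O(~evacuate ⊃ stand_down)) is O(~stand_down ⊃ evacuate), and O(~stand_down) is already established, so O(evacuate).
So O(evacuate) holds — evacuate is obligatory. None of the other listed options is made obligatory by any chain of premises.

evacuate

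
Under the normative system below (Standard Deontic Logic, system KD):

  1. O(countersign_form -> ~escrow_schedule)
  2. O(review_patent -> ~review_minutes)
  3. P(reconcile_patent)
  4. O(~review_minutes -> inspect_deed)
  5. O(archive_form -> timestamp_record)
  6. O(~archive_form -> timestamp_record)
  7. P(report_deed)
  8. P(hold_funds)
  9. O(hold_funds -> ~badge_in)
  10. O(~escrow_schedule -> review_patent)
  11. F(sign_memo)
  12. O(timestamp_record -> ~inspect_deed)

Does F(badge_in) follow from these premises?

No

Premise 9 is O(hold_funds -> ~badge_in), but O(hold_funds) is not derivable from the premises (the permission P(hold_funds) asserts only ~O(~hold_funds), not O(hold_funds)), so it does not yield O(~badge_in).
No other premise forces O(~badge_in). An ideal world satisfying every premise can still have badge_in true, so F(badge_in) is not derivable.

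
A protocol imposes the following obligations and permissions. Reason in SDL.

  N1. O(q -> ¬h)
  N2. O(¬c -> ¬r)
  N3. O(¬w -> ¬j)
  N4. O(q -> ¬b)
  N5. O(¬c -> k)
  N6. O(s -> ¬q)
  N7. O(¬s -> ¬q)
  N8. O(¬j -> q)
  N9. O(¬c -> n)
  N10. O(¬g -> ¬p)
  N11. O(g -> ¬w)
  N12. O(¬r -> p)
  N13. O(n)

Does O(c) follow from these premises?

Premises 6 and 7 are O(s -> ¬q) and O(¬s -> ¬q); every ideal world satisfies s or ¬s, so in either case ¬q holds — hence O(¬q).
Premise 8 is O(¬j -> q); contrapositively O(¬q -> j). Since O(¬q) holds, K gives O(j).
Premise 3, O(¬w -> ¬j), contraposes to O(j -> w); with O(j) we get O(w).
Premise 11, O(g -> ¬w), contraposes to O(w -> ¬g); with O(w) we get O(¬g).
With premise 10, O(¬g -> ¬p), the K-axiom yields O(¬p).
The contrapositive of premise 12 (O(¬r -> p)) is O(¬p -> r), and O(¬p) is already established, so O(r).
Premise 2 is O(¬c -> ¬r); contrapositively O(r -> c). Since O(r) holds, K gives O(c).
Premises 1, 4, 5, 9, 13 do not contribute to this derivation.
So O(c) follows.

Yes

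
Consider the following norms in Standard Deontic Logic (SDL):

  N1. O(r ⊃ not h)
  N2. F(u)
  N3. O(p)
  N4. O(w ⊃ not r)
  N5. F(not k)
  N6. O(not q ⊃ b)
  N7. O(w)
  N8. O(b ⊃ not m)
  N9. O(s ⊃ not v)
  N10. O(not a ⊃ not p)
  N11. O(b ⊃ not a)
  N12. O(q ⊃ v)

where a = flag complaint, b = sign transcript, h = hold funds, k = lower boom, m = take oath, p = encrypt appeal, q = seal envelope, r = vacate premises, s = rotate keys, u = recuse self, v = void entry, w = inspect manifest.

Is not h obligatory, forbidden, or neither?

Neither

Premise 1 is O(r ⊃ not h), but O(r) is not derivable from the premises, so it does not yield O(not h).
No premise or chain of K-axiom applications forces O(not h), and none forces O(h). So not h is neither obligatory nor forbidden under these norms.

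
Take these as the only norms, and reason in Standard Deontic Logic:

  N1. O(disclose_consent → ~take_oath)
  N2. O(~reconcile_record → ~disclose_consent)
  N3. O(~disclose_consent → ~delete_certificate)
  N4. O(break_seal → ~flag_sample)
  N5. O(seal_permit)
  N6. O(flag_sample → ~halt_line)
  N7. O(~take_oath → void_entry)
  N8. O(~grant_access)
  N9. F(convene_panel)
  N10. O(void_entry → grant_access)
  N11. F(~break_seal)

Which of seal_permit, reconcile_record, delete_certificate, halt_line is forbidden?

Premise 8 gives O(~grant_access).
The contrapositive of premise 10 (O(void_entry → grant_access)) is O(~grant_access → ~void_entry), and O(~grant_access) is already established, so O(~void_entry).
Premise 7, O(~take_oath → void_entry), contraposes to O(~void_entry → take_oath); with O(~void_entry) we get O(take_oath).
The contrapositive of premise 1 (O(disclose_consent → ~take_oath)) is O(take_oath → ~disclose_consent), and O(take_oath) is already established, so O(~disclose_consent).
From O(~disclose_consent) and premise 3, O(~disclose_consent → ~delete_certificate), we obtain O(~delete_certificate).
So O(~delete_certificate) holds, i.e. delete_certificate is forbidden. None of the other listed options is forbidden under the premises.

delete_certificate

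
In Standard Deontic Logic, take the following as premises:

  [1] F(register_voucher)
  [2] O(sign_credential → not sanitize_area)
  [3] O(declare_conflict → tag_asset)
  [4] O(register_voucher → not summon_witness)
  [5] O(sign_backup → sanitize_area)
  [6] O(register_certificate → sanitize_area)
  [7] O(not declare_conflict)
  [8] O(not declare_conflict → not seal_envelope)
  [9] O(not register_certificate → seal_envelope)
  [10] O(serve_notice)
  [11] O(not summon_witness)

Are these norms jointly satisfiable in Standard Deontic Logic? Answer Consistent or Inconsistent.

Consistent

Premise 4 is O(register_voucher → not summon_witness); even if O(not summon_witness) held, inferring O(register_voucher) would be affirming the consequent — invalid.
So O(register_voucher) is not derivable, and the apparent clash with O(not register_voucher) does not arise.
A world satisfying every obligation exists (e.g. declare_conflict=false, register_certificate=true, register_voucher=false, sanitize_area=true, seal_envelope=false, serve_notice=true, sign_backup=false, sign_credential=false, summon_witness=false, tag_asset=false); no atom is both obligatory and forbidden, so the set is consistent.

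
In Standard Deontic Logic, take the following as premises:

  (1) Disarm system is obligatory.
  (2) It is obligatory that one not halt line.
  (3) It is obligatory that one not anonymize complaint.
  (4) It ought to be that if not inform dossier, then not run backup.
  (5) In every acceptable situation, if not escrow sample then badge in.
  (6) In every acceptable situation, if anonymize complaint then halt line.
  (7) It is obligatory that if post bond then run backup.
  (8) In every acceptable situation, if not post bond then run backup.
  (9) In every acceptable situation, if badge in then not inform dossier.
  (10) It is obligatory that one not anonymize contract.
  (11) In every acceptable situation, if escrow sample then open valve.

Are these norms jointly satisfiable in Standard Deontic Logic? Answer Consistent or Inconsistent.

Consistent

Premise 6 is O(anonymize_complaint → halt_line), but O(anonymize_complaint) is not derivable from the premises, so it does not yield O(halt_line).
So O(halt_line) is not derivable, and the apparent clash with O(¬halt_line) does not arise.
A world satisfying every obligation exists (e.g. anonymize_complaint=false, anonymize_contract=false, badge_in=false, disarm_system=true, escrow_sample=true, halt_line=false, inform_dossier=true, open_valve=true, post_bond=false, run_backup=true); no atom is both obligatory and forbidden, so the set is consistent.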